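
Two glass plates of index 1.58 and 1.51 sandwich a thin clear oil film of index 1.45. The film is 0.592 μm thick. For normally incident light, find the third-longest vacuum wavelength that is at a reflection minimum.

572 nm

At the upper boundary (n = 1.58 to n = 1.45) the reflected ray undergoes no phase shift.
At the lower boundary (n = 1.45 to n = 1.51) the reflected ray undergoes a half-wave phase shift.
Net: one phase inversion between the two reflected rays.
So the condition for destructive reflection is 2 n t = m λ.
λ = 2 n t / m. The third-longest wavelength is m = 3: λ = 2 × 1.45 × 592 / 3.00 = 572 nm.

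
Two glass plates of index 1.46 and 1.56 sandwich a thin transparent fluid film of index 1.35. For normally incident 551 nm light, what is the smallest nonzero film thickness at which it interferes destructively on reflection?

204 nm

Ray reflecting at the top interface goes from n = 1.46 toward n = 1.35: no phase shift.
At the lower boundary (n = 1.35 to n = 1.56) the reflected ray undergoes a half-wave phase shift.
Net: one phase inversion between the two reflected rays.
So the condition for destructive reflection is 2 n t = m λ.
The smallest nonzero thickness corresponds to m = 1: t = m λ / (2 n) = 1.00 × 551 / (2 × 1.35) = 204 nm.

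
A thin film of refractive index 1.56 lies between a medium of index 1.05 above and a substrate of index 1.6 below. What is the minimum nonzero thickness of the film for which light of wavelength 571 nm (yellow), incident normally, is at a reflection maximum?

At the upper boundary (n = 1.05 to n = 1.56) the reflected ray undergoes a half-wave phase shift.
At the lower boundary (n = 1.56 to n = 1.6) the reflected ray undergoes a half-wave phase shift.
The two reflections carry the same phase change, so no net offset.
With no net inversion, constructive interference in reflection requires 2 n t = m λ.
Minimum nonzero at m = 1: t = λ / (2 n) = 571 / (2 × 1.56) = 183 nm.

183 nm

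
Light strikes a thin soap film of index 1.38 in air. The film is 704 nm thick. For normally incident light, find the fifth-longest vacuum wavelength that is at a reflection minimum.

Top surface (1.0 → 1.38): reflection off a higher-index medium gives a half-wave phase shift.
Bottom surface (1.38 → 1.0): reflection off a lower-index medium gives no phase shift.
Net: one phase inversion between the two reflected rays.
So the condition for destructive reflection is 2 n t = m λ.
λ = 2 n t / m. The fifth-longest wavelength is m = 5: λ = 2 × 1.38 × 704 / 5.00 = 389 nm.

389 nm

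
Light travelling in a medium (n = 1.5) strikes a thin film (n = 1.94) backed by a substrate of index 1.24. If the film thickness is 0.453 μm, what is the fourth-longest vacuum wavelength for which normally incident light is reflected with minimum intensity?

Top surface (1.5 → 1.94): reflection off a higher-index medium gives a half-wave phase shift.
At the lower boundary (n = 1.94 to n = 1.24) the reflected ray undergoes no phase shift.
The two reflections differ by half a wavelength.
So the condition for destructive reflection is 2 n t = m λ.
λ = 2 n t / m. The fourth-longest wavelength is m = 4: λ = 2 × 1.94 × 453 / 4.00 = 439 nm.

439 nm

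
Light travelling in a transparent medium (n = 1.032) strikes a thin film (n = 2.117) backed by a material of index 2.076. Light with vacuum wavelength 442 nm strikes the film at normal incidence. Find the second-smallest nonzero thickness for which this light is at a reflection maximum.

Ray reflecting at the top interface goes from n = 1.032 toward n = 2.117: a half-wave phase shift.
At the lower boundary (n = 2.117 to n = 2.076) the reflected ray undergoes no phase shift.
The two reflections differ by half a wavelength.
So the condition for constructive reflection is 2 n t = (m + ½) λ.
The second-smallest nonzero thickness corresponds to m = 1: t = (m + ½) λ / (2 n) = 1.50 × 442 / (2 × 2.117) = 157 nm.

157 nm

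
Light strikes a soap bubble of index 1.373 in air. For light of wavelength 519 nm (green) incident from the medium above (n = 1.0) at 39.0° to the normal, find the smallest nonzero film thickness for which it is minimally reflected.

213 nm

Ray reflecting at the top interface goes from n = 1.0 toward n = 1.373: a half-wave phase shift.
Ray reflecting at the bottom interface goes from n = 1.373 toward n = 1.0: no phase shift.
The two reflections differ by half a wavelength.
So the condition for destructive reflection is 2 n t cos θ_r = m λ.
Snell's law: 1.0 sin 39.0° = 1.373 sin θ_r → sin θ_r = 0.458, cos θ_r = 0.889.
Minimum nonzero at m = 1: t = λ / (2 n cos θ_r) = 519 / (2 × 1.373 × 0.889) = 213 nm.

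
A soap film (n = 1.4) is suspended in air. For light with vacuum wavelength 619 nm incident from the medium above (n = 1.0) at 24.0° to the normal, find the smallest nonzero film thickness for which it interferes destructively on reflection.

At the upper boundary (n = 1.0 to n = 1.4) the reflected ray undergoes a half-wave phase shift.
At the lower boundary (n = 1.4 to n = 1.0) the reflected ray undergoes no phase shift.
The two reflections differ by half a wavelength.
So the condition for destructive reflection is 2 n t cos θ_r = m λ.
Snell's law: 1.0 sin 24.0° = 1.4 sin θ_r → sin θ_r = 0.291, cos θ_r = 0.957.
Minimum nonzero at m = 1: t = λ / (2 n cos θ_r) = 619 / (2 × 1.4 × 0.957) = 231 nm.

231 nm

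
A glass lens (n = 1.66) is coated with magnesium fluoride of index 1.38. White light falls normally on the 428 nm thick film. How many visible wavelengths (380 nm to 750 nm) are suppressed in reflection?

1

Top surface (1.0 → 1.38): reflection off a higher-index medium gives a half-wave phase shift.
Bottom surface (1.38 → 1.66): reflection off a higher-index medium gives a half-wave phase shift.
Net: no relative phase inversion (both shifts match).
For weak reflection here: 2 n t = (m + ½) λ.
λ = 2 n t / (m + ½) = 1181 / (m + ½) nm.
m=1: 788 nm (IR); m=2: 473 nm (visible); m=3: 338 nm (UV).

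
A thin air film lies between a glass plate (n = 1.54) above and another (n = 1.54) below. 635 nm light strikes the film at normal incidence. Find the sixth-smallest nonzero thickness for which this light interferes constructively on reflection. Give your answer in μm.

At the upper boundary (n = 1.54 to n = 1.0) the reflected ray undergoes no phase shift.
Ray reflecting at the bottom interface goes from n = 1.0 toward n = 1.54: a half-wave phase shift.
The two reflections differ by half a wavelength.
So the condition for constructive reflection is 2 n t = (m + ½) λ.
The sixth-smallest nonzero thickness corresponds to m = 5: t = (m + ½) λ / (2 n) = 5.50 × 635 / (2 × 1.0) = 1746 nm.

1.75 μm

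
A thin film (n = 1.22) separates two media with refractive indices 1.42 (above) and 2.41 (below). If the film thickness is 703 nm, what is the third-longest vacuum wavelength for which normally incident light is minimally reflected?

Top surface (1.42 → 1.22): reflection off a lower-index medium gives no phase shift.
Bottom surface (1.22 → 2.41): reflection off a higher-index medium gives a half-wave phase shift.
The two reflections differ by half a wavelength.
For weak reflection here: 2 n t = m λ.
λ = 2 n t / m. The third-longest wavelength is m = 3: λ = 2 × 1.22 × 703 / 3.00 = 572 nm.

572 nm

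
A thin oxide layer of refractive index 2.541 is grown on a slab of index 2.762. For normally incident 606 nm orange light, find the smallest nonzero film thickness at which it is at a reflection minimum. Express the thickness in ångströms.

Top surface (1.0 → 2.541): reflection off a higher-index medium gives a half-wave phase shift.
At the lower boundary (n = 2.541 to n = 2.762) the reflected ray undergoes a half-wave phase shift.
Net: no relative phase inversion (both shifts match).
So the condition for destructive reflection is 2 n t = (m + ½) λ.
Minimum at m = 0: t = λ / (4 n) = 606 / (4 × 2.541) = 59.6 nm.

596 Å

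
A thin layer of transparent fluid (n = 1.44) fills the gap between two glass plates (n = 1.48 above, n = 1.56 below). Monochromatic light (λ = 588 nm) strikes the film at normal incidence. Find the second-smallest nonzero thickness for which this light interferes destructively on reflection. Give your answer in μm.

Ray reflecting at the top interface goes from n = 1.48 toward n = 1.44: no phase shift.
At the lower boundary (n = 1.44 to n = 1.56) the reflected ray undergoes a half-wave phase shift.
The two reflections differ by half a wavelength.
So the condition for destructive reflection is 2 n t = m λ.
The second-smallest nonzero thickness corresponds to m = 2: t = m λ / (2 n) = 2.00 × 588 / (2 × 1.44) = 408 nm.

0.408 μm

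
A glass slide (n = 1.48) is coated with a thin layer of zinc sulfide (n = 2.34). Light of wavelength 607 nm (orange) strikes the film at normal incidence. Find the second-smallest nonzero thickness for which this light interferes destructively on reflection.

Top surface (1.0 → 2.34): reflection off a higher-index medium gives a half-wave phase shift.
At the lower boundary (n = 2.34 to n = 1.48) the reflected ray undergoes no phase shift.
The two reflections differ by half a wavelength.
For weak reflection here: 2 n t = m λ.
The second-smallest nonzero thickness corresponds to m = 2: t = m λ / (2 n) = 2.00 × 607 / (2 × 2.34) = 259 nm.

259 nm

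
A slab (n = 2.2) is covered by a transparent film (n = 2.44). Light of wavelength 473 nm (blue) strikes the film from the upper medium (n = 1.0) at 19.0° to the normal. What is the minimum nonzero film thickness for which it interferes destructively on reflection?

97.8 nm

Ray reflecting at the top interface goes from n = 1.0 toward n = 2.44: a half-wave phase shift.
Ray reflecting at the bottom interface goes from n = 2.44 toward n = 2.2: no phase shift.
Net: one phase inversion between the two reflected rays.
With one net inversion, destructive interference in reflection requires 2 n t cos θ_r = m λ.
Snell's law: 1.0 sin 19.0° = 2.44 sin θ_r → sin θ_r = 0.133, cos θ_r = 0.991.
Minimum nonzero at m = 1: t = λ / (2 n cos θ_r) = 473 / (2 × 2.44 × 0.991) = 97.8 nm.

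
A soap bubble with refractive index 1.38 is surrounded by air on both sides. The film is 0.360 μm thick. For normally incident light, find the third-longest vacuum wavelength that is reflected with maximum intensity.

397 nm

At the upper boundary (n = 1.0 to n = 1.38) the reflected ray undergoes a half-wave phase shift.
Ray reflecting at the bottom interface goes from n = 1.38 toward n = 1.0: no phase shift.
Exactly one π shift → a net half-wave offset.
For maximum reflection here: 2 n t = (m + ½) λ.
λ = 2 n t / (m + ½). The third-longest wavelength is m = 2: λ = 2 × 1.38 × 360 / 2.50 = 397 nm.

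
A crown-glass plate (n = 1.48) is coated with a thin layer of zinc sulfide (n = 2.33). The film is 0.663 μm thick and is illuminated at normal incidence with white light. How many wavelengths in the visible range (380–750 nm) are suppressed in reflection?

4

Ray reflecting at the top interface goes from n = 1.0 toward n = 2.33: a half-wave phase shift.
Ray reflecting at the bottom interface goes from n = 2.33 toward n = 1.48: no phase shift.
Net: one phase inversion between the two reflected rays.
With one net inversion, destructive interference in reflection requires 2 n t = m λ.
λ = 2 n t / m = 3090 / m nm.
m=4: 772 nm (IR); m=5: 618 nm (visible); m=6: 515 nm (visible); m=7: 441 nm (visible); m=8: 386 nm (visible); m=9: 343 nm (UV).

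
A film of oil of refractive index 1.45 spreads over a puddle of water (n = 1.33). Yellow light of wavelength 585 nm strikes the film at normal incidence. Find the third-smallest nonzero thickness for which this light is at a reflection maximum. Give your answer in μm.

0.504 μm

Top surface (1.0 → 1.45): reflection off a higher-index medium gives a half-wave phase shift.
Bottom surface (1.45 → 1.33): reflection off a lower-index medium gives no phase shift.
The two reflections differ by half a wavelength.
For strong reflection here: 2 n t = (m + ½) λ.
The third-smallest nonzero thickness corresponds to m = 2: t = (m + ½) λ / (2 n) = 2.50 × 585 / (2 × 1.45) = 504 nm.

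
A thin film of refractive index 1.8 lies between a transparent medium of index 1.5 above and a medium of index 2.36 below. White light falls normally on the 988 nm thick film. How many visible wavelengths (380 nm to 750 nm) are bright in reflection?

5

Top surface (1.5 → 1.8): reflection off a higher-index medium gives a half-wave phase shift.
Ray reflecting at the bottom interface goes from n = 1.8 toward n = 2.36: a half-wave phase shift.
The two reflections carry the same phase change, so no net offset.
With no net inversion, constructive interference in reflection requires 2 n t = m λ.
λ = 2 n t / m = 3557 / m nm.
m=4: 889 nm (IR); m=5: 711 nm (visible); m=6: 593 nm (visible); m=7: 508 nm (visible); m=8: 445 nm (visible); m=9: 395 nm (visible); m=10: 356 nm (UV).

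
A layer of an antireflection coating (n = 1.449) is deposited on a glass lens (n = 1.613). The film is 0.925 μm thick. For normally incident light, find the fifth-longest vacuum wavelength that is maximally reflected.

At the upper boundary (n = 1.0 to n = 1.449) the reflected ray undergoes a half-wave phase shift.
Ray reflecting at the bottom interface goes from n = 1.449 toward n = 1.613: a half-wave phase shift.
Zero or two π shifts → no net half-wave offset.
So the condition for constructive reflection is 2 n t = m λ.
λ = 2 n t / m. The fifth-longest wavelength is m = 5: λ = 2 × 1.449 × 925 / 5.00 = 536 nm.

536 nm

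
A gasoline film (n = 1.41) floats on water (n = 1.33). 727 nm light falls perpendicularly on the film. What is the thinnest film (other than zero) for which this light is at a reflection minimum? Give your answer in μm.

0.258 μm

Top surface (1.0 → 1.41): reflection off a higher-index medium gives a half-wave phase shift.
Bottom surface (1.41 → 1.33): reflection off a lower-index medium gives no phase shift.
Exactly one π shift → a net half-wave offset.
For dark reflection here: 2 n t = m λ.
Minimum nonzero at m = 1: t = λ / (2 n) = 727 / (2 × 1.41) = 258 nm.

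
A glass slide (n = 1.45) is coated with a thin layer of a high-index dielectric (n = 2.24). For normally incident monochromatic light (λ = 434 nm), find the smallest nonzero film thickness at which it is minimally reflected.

96.9 nm

Ray reflecting at the top interface goes from n = 1.0 toward n = 2.24: a half-wave phase shift.
At the lower boundary (n = 2.24 to n = 1.45) the reflected ray undergoes no phase shift.
The two reflections differ by half a wavelength.
With one net inversion, destructive interference in reflection requires 2 n t = m λ.
Minimum nonzero at m = 1: t = λ / (2 n) = 434 / (2 × 2.24) = 96.9 nm.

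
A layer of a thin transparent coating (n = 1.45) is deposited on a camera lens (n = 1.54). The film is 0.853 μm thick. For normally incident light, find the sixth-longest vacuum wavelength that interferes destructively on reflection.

450 nm

At the upper boundary (n = 1.0 to n = 1.45) the reflected ray undergoes a half-wave phase shift.
At the lower boundary (n = 1.45 to n = 1.54) the reflected ray undergoes a half-wave phase shift.
Net: no relative phase inversion (both shifts match).
With no net inversion, destructive interference in reflection requires 2 n t = (m + ½) λ.
λ = 2 n t / (m + ½). The sixth-longest wavelength is m = 5: λ = 2 × 1.45 × 853 / 5.50 = 450 nm.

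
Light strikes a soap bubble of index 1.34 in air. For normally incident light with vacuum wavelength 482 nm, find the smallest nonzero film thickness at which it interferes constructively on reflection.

Top surface (1.0 → 1.34): reflection off a higher-index medium gives a half-wave phase shift.
Ray reflecting at the bottom interface goes from n = 1.34 toward n = 1.0: no phase shift.
The two reflections differ by half a wavelength.
For strong reflection here: 2 n t = (m + ½) λ.
Minimum at m = 0: t = λ / (4 n) = 482 / (4 × 1.34) = 89.9 nm.

89.9 nm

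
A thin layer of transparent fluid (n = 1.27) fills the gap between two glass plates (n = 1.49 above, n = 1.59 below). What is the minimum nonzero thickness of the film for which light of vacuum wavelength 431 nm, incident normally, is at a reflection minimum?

Top surface (1.49 → 1.27): reflection off a lower-index medium gives no phase shift.
Ray reflecting at the bottom interface goes from n = 1.27 toward n = 1.59: a half-wave phase shift.
The two reflections differ by half a wavelength.
With one net inversion, destructive interference in reflection requires 2 n t = m λ.
Minimum nonzero at m = 1: t = λ / (2 n) = 431 / (2 × 1.27) = 170 nm.

170 nm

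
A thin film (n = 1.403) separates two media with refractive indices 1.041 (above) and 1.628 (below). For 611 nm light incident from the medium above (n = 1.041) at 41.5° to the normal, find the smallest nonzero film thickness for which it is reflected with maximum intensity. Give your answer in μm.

0.250 μm

At the upper boundary (n = 1.041 to n = 1.403) the reflected ray undergoes a half-wave phase shift.
Bottom surface (1.403 → 1.628): reflection off a higher-index medium gives a half-wave phase shift.
Zero or two π shifts → no net half-wave offset.
With no net inversion, constructive interference in reflection requires 2 n t cos θ_r = m λ.
Snell's law: 1.041 sin 41.5° = 1.403 sin θ_r → sin θ_r = 0.492, cos θ_r = 0.871.
Minimum nonzero at m = 1: t = λ / (2 n cos θ_r) = 611 / (2 × 1.403 × 0.871) = 250 nm.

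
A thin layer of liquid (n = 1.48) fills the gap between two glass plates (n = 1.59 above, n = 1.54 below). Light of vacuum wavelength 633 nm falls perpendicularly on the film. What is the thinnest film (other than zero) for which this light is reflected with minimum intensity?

At the upper boundary (n = 1.59 to n = 1.48) the reflected ray undergoes no phase shift.
Bottom surface (1.48 → 1.54): reflection off a higher-index medium gives a half-wave phase shift.
The two reflections differ by half a wavelength.
So the condition for destructive reflection is 2 n t = m λ.
Minimum nonzero at m = 1: t = λ / (2 n) = 633 / (2 × 1.48) = 214 nm.

214 nm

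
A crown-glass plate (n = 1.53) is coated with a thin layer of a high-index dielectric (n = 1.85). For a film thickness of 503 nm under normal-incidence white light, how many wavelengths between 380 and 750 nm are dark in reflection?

At the upper boundary (n = 1.0 to n = 1.85) the reflected ray undergoes a half-wave phase shift.
Bottom surface (1.85 → 1.53): reflection off a lower-index medium gives no phase shift.
The two reflections differ by half a wavelength.
So the condition for destructive reflection is 2 n t = m λ.
λ = 2 n t / m = 1861 / m nm.
m=2: 931 nm (IR); m=3: 620 nm (visible); m=4: 465 nm (visible); m=5: 372 nm (UV).

2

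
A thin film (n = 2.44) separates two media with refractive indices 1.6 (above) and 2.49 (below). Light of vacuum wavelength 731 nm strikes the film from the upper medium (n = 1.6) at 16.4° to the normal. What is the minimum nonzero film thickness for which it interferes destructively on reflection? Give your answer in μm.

0.0762 μm

Top surface (1.6 → 2.44): reflection off a higher-index medium gives a half-wave phase shift.
Ray reflecting at the bottom interface goes from n = 2.44 toward n = 2.49: a half-wave phase shift.
The two reflections carry the same phase change, so no net offset.
For dark reflection here: 2 n t cos θ_r = (m + ½) λ.
Snell's law: 1.6 sin 16.4° = 2.44 sin θ_r → sin θ_r = 0.185, cos θ_r = 0.983.
Minimum at m = 0: t = λ / (4 n cos θ_r) = 731 / (4 × 2.44 × 0.983) = 76.2 nm.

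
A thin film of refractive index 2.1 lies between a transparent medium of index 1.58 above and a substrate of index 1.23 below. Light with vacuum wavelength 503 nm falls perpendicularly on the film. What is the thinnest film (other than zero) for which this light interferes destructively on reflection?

120 nm

Ray reflecting at the top interface goes from n = 1.58 toward n = 2.1: a half-wave phase shift.
Bottom surface (2.1 → 1.23): reflection off a lower-index medium gives no phase shift.
The two reflections differ by half a wavelength.
So the condition for destructive reflection is 2 n t = m λ.
Minimum nonzero at m = 1: t = λ / (2 n) = 503 / (2 × 2.1) = 120 nm.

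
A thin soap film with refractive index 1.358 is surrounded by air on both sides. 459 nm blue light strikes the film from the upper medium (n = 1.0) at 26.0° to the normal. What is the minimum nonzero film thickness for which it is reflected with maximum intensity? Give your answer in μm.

Top surface (1.0 → 1.358): reflection off a higher-index medium gives a half-wave phase shift.
Ray reflecting at the bottom interface goes from n = 1.358 toward n = 1.0: no phase shift.
The two reflections differ by half a wavelength.
With one net inversion, constructive interference in reflection requires 2 n t cos θ_r = (m + ½) λ.
Snell's law: 1.0 sin 26.0° = 1.358 sin θ_r → sin θ_r = 0.323, cos θ_r = 0.946.
Minimum at m = 0: t = λ / (4 n cos θ_r) = 459 / (4 × 1.358 × 0.946) = 89.3 nm.

0.0893 μm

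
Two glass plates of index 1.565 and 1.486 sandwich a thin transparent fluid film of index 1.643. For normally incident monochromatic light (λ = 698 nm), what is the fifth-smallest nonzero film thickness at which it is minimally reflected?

Top surface (1.565 → 1.643): reflection off a higher-index medium gives a half-wave phase shift.
Bottom surface (1.643 → 1.486): reflection off a lower-index medium gives no phase shift.
Net: one phase inversion between the two reflected rays.
With one net inversion, destructive interference in reflection requires 2 n t = m λ.
The fifth-smallest nonzero thickness corresponds to m = 5: t = m λ / (2 n) = 5.00 × 698 / (2 × 1.643) = 1062 nm.

1062 nm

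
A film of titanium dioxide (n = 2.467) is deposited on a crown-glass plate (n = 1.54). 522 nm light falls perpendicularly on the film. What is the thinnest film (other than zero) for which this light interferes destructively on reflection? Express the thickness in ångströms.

Ray reflecting at the top interface goes from n = 1.0 toward n = 2.467: a half-wave phase shift.
Bottom surface (2.467 → 1.54): reflection off a lower-index medium gives no phase shift.
Exactly one π shift → a net half-wave offset.
For dark reflection here: 2 n t = m λ.
Minimum nonzero at m = 1: t = λ / (2 n) = 522 / (2 × 2.467) = 106 nm.

1058 Å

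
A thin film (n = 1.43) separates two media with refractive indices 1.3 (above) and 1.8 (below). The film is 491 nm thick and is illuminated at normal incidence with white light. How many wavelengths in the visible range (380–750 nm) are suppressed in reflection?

2

Ray reflecting at the top interface goes from n = 1.3 toward n = 1.43: a half-wave phase shift.
Ray reflecting at the bottom interface goes from n = 1.43 toward n = 1.8: a half-wave phase shift.
Zero or two π shifts → no net half-wave offset.
So the condition for destructive reflection is 2 n t = (m + ½) λ.
λ = 2 n t / (m + ½) = 1404 / (m + ½) nm.
m=1: 936 nm (IR); m=2: 562 nm (visible); m=3: 401 nm (visible); m=4: 312 nm (UV).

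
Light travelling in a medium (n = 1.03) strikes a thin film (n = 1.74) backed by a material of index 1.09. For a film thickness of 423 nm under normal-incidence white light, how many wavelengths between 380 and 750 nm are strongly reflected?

2

At the upper boundary (n = 1.03 to n = 1.74) the reflected ray undergoes a half-wave phase shift.
Bottom surface (1.74 → 1.09): reflection off a lower-index medium gives no phase shift.
Exactly one π shift → a net half-wave offset.
With one net inversion, constructive interference in reflection requires 2 n t = (m + ½) λ.
λ = 2 n t / (m + ½) = 1472 / (m + ½) nm.
m=1: 981 nm (IR); m=2: 589 nm (visible); m=3: 421 nm (visible); m=4: 327 nm (UV).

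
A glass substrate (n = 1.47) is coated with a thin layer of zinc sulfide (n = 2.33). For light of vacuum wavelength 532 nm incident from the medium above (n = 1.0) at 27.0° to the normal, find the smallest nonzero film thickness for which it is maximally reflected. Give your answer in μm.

0.0582 μm

At the upper boundary (n = 1.0 to n = 2.33) the reflected ray undergoes a half-wave phase shift.
Bottom surface (2.33 → 1.47): reflection off a lower-index medium gives no phase shift.
Net: one phase inversion between the two reflected rays.
For maximum reflection here: 2 n t cos θ_r = (m + ½) λ.
Snell's law: 1.0 sin 27.0° = 2.33 sin θ_r → sin θ_r = 0.195, cos θ_r = 0.981.
Minimum at m = 0: t = λ / (4 n cos θ_r) = 532 / (4 × 2.33 × 0.981) = 58.2 nm.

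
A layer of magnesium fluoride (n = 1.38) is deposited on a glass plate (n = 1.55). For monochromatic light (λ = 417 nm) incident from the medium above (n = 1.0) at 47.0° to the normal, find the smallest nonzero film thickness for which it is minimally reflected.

At the upper boundary (n = 1.0 to n = 1.38) the reflected ray undergoes a half-wave phase shift.
Bottom surface (1.38 → 1.55): reflection off a higher-index medium gives a half-wave phase shift.
The two reflections carry the same phase change, so no net offset.
So the condition for destructive reflection is 2 n t cos θ_r = (m + ½) λ.
Snell's law: 1.0 sin 47.0° = 1.38 sin θ_r → sin θ_r = 0.530, cos θ_r = 0.848.
Minimum at m = 0: t = λ / (4 n cos θ_r) = 417 / (4 × 1.38 × 0.848) = 89.1 nm.

89.1 nm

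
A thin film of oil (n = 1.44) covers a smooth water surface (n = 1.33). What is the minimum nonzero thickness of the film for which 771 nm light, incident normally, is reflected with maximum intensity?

At the upper boundary (n = 1.0 to n = 1.44) the reflected ray undergoes a half-wave phase shift.
At the lower boundary (n = 1.44 to n = 1.33) the reflected ray undergoes no phase shift.
The two reflections differ by half a wavelength.
So the condition for constructive reflection is 2 n t = (m + ½) λ.
Minimum at m = 0: t = λ / (4 n) = 771 / (4 × 1.44) = 134 nm.

134 nm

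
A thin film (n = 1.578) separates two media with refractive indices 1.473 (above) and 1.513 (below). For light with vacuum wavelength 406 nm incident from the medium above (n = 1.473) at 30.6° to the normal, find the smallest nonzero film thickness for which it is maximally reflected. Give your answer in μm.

0.0731 μm

Ray reflecting at the top interface goes from n = 1.473 toward n = 1.578: a half-wave phase shift.
At the lower boundary (n = 1.578 to n = 1.513) the reflected ray undergoes no phase shift.
Exactly one π shift → a net half-wave offset.
For bright reflection here: 2 n t cos θ_r = (m + ½) λ.
Snell's law: 1.473 sin 30.6° = 1.578 sin θ_r → sin θ_r = 0.475, cos θ_r = 0.880.
Minimum at m = 0: t = λ / (4 n cos θ_r) = 406 / (4 × 1.578 × 0.880) = 73.1 nm.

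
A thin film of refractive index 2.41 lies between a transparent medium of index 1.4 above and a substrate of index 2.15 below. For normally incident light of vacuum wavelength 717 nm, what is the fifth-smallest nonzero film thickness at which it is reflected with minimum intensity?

744 nm

Top surface (1.4 → 2.41): reflection off a higher-index medium gives a half-wave phase shift.
Bottom surface (2.41 → 2.15): reflection off a lower-index medium gives no phase shift.
The two reflections differ by half a wavelength.
For dark reflection here: 2 n t = m λ.
The fifth-smallest nonzero thickness corresponds to m = 5: t = m λ / (2 n) = 5.00 × 717 / (2 × 2.41) = 744 nm.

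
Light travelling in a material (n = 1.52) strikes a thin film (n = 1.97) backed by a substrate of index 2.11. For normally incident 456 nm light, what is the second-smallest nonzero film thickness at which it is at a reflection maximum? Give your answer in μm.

At the upper boundary (n = 1.52 to n = 1.97) the reflected ray undergoes a half-wave phase shift.
Ray reflecting at the bottom interface goes from n = 1.97 toward n = 2.11: a half-wave phase shift.
The two reflections carry the same phase change, so no net offset.
For strong reflection here: 2 n t = m λ.
The second-smallest nonzero thickness corresponds to m = 2: t = m λ / (2 n) = 2.00 × 456 / (2 × 1.97) = 231 nm.

0.231 μm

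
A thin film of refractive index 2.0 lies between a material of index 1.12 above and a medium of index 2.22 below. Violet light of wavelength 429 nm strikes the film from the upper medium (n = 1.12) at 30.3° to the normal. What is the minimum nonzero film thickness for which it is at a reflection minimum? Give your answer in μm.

0.0559 μm

At the upper boundary (n = 1.12 to n = 2.0) the reflected ray undergoes a half-wave phase shift.
Bottom surface (2.0 → 2.22): reflection off a higher-index medium gives a half-wave phase shift.
Zero or two π shifts → no net half-wave offset.
For dark reflection here: 2 n t cos θ_r = (m + ½) λ.
Snell's law: 1.12 sin 30.3° = 2.0 sin θ_r → sin θ_r = 0.283, cos θ_r = 0.959.
Minimum at m = 0: t = λ / (4 n cos θ_r) = 429 / (4 × 2.0 × 0.959) = 55.9 nm.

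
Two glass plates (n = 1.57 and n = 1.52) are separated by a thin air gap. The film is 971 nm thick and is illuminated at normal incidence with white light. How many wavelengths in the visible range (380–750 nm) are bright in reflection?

2

Top surface (1.57 → 1.0): reflection off a lower-index medium gives no phase shift.
At the lower boundary (n = 1.0 to n = 1.52) the reflected ray undergoes a half-wave phase shift.
The two reflections differ by half a wavelength.
For maximum reflection here: 2 n t = (m + ½) λ.
λ = 2 n t / (m + ½) = 1942 / (m + ½) nm.
m=2: 777 nm (IR); m=3: 555 nm (visible); m=4: 432 nm (visible); m=5: 353 nm (UV).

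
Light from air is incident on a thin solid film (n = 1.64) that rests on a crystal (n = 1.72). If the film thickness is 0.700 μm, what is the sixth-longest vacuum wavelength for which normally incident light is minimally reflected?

Top surface (1.0 → 1.64): reflection off a higher-index medium gives a half-wave phase shift.
Bottom surface (1.64 → 1.72): reflection off a higher-index medium gives a half-wave phase shift.
The two reflections carry the same phase change, so no net offset.
So the condition for destructive reflection is 2 n t = (m + ½) λ.
λ = 2 n t / (m + ½). The sixth-longest wavelength is m = 5: λ = 2 × 1.64 × 700 / 5.50 = 417 nm.

417 nm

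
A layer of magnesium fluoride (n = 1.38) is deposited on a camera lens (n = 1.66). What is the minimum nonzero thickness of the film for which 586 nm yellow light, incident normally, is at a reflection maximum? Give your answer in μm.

At the upper boundary (n = 1.0 to n = 1.38) the reflected ray undergoes a half-wave phase shift.
At the lower boundary (n = 1.38 to n = 1.66) the reflected ray undergoes a half-wave phase shift.
Net: no relative phase inversion (both shifts match).
With no net inversion, constructive interference in reflection requires 2 n t = m λ.
Minimum nonzero at m = 1: t = λ / (2 n) = 586 / (2 × 1.38) = 212 nm.

0.212 μm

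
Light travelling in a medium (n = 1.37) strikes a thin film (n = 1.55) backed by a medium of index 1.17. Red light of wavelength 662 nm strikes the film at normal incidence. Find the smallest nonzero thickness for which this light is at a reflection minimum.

Top surface (1.37 → 1.55): reflection off a higher-index medium gives a half-wave phase shift.
Ray reflecting at the bottom interface goes from n = 1.55 toward n = 1.17: no phase shift.
Exactly one π shift → a net half-wave offset.
With one net inversion, destructive interference in reflection requires 2 n t = m λ.
The smallest nonzero thickness corresponds to m = 1: t = m λ / (2 n) = 1.00 × 662 / (2 × 1.55) = 214 nm.

214 nm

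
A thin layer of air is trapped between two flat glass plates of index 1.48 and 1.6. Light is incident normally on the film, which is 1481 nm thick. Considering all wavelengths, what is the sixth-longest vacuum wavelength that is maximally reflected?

539 nm

Ray reflecting at the top interface goes from n = 1.48 toward n = 1.0: no phase shift.
Ray reflecting at the bottom interface goes from n = 1.0 toward n = 1.6: a half-wave phase shift.
Net: one phase inversion between the two reflected rays.
So the condition for constructive reflection is 2 n t = (m + ½) λ.
λ = 2 n t / (m + ½). The sixth-longest wavelength is m = 5: λ = 2 × 1.0 × 1481 / 5.50 = 539 nm.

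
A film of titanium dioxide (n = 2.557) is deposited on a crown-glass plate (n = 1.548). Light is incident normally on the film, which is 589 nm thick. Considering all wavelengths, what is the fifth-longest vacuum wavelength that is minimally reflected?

602 nm

At the upper boundary (n = 1.0 to n = 2.557) the reflected ray undergoes a half-wave phase shift.
Bottom surface (2.557 → 1.548): reflection off a lower-index medium gives no phase shift.
The two reflections differ by half a wavelength.
So the condition for destructive reflection is 2 n t = m λ.
λ = 2 n t / m. The fifth-longest wavelength is m = 5: λ = 2 × 2.557 × 589 / 5.00 = 602 nm.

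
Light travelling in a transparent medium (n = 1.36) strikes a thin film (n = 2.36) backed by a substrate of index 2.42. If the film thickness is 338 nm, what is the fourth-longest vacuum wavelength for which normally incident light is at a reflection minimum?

456 nm

At the upper boundary (n = 1.36 to n = 2.36) the reflected ray undergoes a half-wave phase shift.
At the lower boundary (n = 2.36 to n = 2.42) the reflected ray undergoes a half-wave phase shift.
Zero or two π shifts → no net half-wave offset.
With no net inversion, destructive interference in reflection requires 2 n t = (m + ½) λ.
λ = 2 n t / (m + ½). The fourth-longest wavelength is m = 3: λ = 2 × 2.36 × 338 / 3.50 = 456 nm.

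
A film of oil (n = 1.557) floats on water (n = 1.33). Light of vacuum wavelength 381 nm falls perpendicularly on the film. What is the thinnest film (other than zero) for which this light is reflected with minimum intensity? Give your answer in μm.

Ray reflecting at the top interface goes from n = 1.0 toward n = 1.557: a half-wave phase shift.
Bottom surface (1.557 → 1.33): reflection off a lower-index medium gives no phase shift.
The two reflections differ by half a wavelength.
So the condition for destructive reflection is 2 n t = m λ.
Minimum nonzero at m = 1: t = λ / (2 n) = 381 / (2 × 1.557) = 122 nm.

0.122 μm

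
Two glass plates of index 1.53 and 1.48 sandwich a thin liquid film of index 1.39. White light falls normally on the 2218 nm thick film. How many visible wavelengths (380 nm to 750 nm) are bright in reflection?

8

At the upper boundary (n = 1.53 to n = 1.39) the reflected ray undergoes no phase shift.
At the lower boundary (n = 1.39 to n = 1.48) the reflected ray undergoes a half-wave phase shift.
Net: one phase inversion between the two reflected rays.
For strong reflection here: 2 n t = (m + ½) λ.
λ = 2 n t / (m + ½) = 6166 / (m + ½) nm.
m=7: 822 nm (IR); m=8: 725 nm (visible); m=9: 649 nm (visible); m=10: 587 nm (visible); m=11: 536 nm (visible); m=12: 493 nm (visible); m=13: 457 nm (visible); m=14: 425 nm (visible); m=15: 398 nm (visible); m=16: 374 nm (UV).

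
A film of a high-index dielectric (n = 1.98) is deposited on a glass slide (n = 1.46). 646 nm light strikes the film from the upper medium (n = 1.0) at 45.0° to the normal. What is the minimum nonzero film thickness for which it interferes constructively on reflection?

Ray reflecting at the top interface goes from n = 1.0 toward n = 1.98: a half-wave phase shift.
Bottom surface (1.98 → 1.46): reflection off a lower-index medium gives no phase shift.
Net: one phase inversion between the two reflected rays.
For bright reflection here: 2 n t cos θ_r = (m + ½) λ.
Snell's law: 1.0 sin 45.0° = 1.98 sin θ_r → sin θ_r = 0.357, cos θ_r = 0.934.
Minimum at m = 0: t = λ / (4 n cos θ_r) = 646 / (4 × 1.98 × 0.934) = 87.3 nm.

87.3 nm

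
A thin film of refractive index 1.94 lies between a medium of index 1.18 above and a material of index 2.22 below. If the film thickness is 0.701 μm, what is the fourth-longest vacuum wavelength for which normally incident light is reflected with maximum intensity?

Top surface (1.18 → 1.94): reflection off a higher-index medium gives a half-wave phase shift.
At the lower boundary (n = 1.94 to n = 2.22) the reflected ray undergoes a half-wave phase shift.
The two reflections carry the same phase change, so no net offset.
So the condition for constructive reflection is 2 n t = m λ.
λ = 2 n t / m. The fourth-longest wavelength is m = 4: λ = 2 × 1.94 × 701 / 4.00 = 680 nm.

680 nm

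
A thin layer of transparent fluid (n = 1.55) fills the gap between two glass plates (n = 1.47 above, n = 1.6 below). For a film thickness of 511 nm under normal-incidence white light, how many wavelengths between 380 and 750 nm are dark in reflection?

2

Top surface (1.47 → 1.55): reflection off a higher-index medium gives a half-wave phase shift.
Bottom surface (1.55 → 1.6): reflection off a higher-index medium gives a half-wave phase shift.
Zero or two π shifts → no net half-wave offset.
For minimum reflection here: 2 n t = (m + ½) λ.
λ = 2 n t / (m + ½) = 1584 / (m + ½) nm.
m=1: 1056 nm (IR); m=2: 634 nm (visible); m=3: 453 nm (visible); m=4: 352 nm (UV).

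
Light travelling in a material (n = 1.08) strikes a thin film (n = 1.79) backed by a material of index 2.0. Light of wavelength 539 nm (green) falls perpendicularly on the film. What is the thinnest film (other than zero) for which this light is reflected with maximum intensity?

Ray reflecting at the top interface goes from n = 1.08 toward n = 1.79: a half-wave phase shift.
Ray reflecting at the bottom interface goes from n = 1.79 toward n = 2.0: a half-wave phase shift.
Net: no relative phase inversion (both shifts match).
For bright reflection here: 2 n t = m λ.
Minimum nonzero at m = 1: t = λ / (2 n) = 539 / (2 × 1.79) = 151 nm.

151 nm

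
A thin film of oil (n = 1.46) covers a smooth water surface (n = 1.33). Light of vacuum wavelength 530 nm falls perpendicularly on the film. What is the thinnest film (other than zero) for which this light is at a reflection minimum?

Top surface (1.0 → 1.46): reflection off a higher-index medium gives a half-wave phase shift.
At the lower boundary (n = 1.46 to n = 1.33) the reflected ray undergoes no phase shift.
Net: one phase inversion between the two reflected rays.
With one net inversion, destructive interference in reflection requires 2 n t = m λ.
Minimum nonzero at m = 1: t = λ / (2 n) = 530 / (2 × 1.46) = 182 nm.

182 nm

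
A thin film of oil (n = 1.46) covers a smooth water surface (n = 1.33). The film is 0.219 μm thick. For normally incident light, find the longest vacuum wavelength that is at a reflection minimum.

Top surface (1.0 → 1.46): reflection off a higher-index medium gives a half-wave phase shift.
Ray reflecting at the bottom interface goes from n = 1.46 toward n = 1.33: no phase shift.
Exactly one π shift → a net half-wave offset.
With one net inversion, destructive interference in reflection requires 2 n t = m λ.
λ = 2 n t / m. The longest wavelength is m = 1: λ = 2 × 1.46 × 219 / 1.00 = 639 nm.

639 nm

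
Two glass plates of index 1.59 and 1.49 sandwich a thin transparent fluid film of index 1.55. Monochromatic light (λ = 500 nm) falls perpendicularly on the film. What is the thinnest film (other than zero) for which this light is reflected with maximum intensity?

At the upper boundary (n = 1.59 to n = 1.55) the reflected ray undergoes no phase shift.
Ray reflecting at the bottom interface goes from n = 1.55 toward n = 1.49: no phase shift.
The two reflections carry the same phase change, so no net offset.
For bright reflection here: 2 n t = m λ.
Minimum nonzero at m = 1: t = λ / (2 n) = 500 / (2 × 1.55) = 161 nm.

161 nm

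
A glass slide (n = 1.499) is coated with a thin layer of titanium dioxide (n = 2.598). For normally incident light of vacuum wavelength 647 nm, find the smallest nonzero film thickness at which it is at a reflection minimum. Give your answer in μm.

0.125 μm

Top surface (1.0 → 2.598): reflection off a higher-index medium gives a half-wave phase shift.
Bottom surface (2.598 → 1.499): reflection off a lower-index medium gives no phase shift.
Net: one phase inversion between the two reflected rays.
For weak reflection here: 2 n t = m λ.
Minimum nonzero at m = 1: t = λ / (2 n) = 647 / (2 × 2.598) = 125 nm.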